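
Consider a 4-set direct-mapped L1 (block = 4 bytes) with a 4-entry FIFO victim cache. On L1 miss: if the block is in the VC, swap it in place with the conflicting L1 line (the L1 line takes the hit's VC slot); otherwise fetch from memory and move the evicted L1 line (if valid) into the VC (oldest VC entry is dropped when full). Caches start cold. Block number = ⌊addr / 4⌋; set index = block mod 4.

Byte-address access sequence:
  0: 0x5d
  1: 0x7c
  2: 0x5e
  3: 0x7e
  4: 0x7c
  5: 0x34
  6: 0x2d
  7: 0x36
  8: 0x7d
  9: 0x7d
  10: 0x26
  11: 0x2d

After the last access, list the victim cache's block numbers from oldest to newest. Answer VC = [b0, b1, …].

VC = [23, 31, 13]

  [0] addr=0x5d blk=23 s=3: MISS | VC []
  [1] addr=0x7c blk=31 s=3: MISS | VC [23]
  [2] addr=0x5e blk=23 s=3: VC-HIT | VC [31]
  [3] addr=0x7e blk=31 s=3: VC-HIT | VC [23]
  [4] addr=0x7c blk=31 s=3: L1-HIT | VC [23]
  [5] addr=0x34 blk=13 s=1: MISS | VC [23]
  [6] addr=0x2d blk=11 s=3: MISS | VC [23, 31]
  [7] addr=0x36 blk=13 s=1: L1-HIT | VC [23, 31]
  [8] addr=0x7d blk=31 s=3: VC-HIT | VC [23, 11]
  [9] addr=0x7d blk=31 s=3: L1-HIT | VC [23, 11]
  [10] addr=0x26 blk=9 s=1: MISS | VC [23, 11, 13]
  [11] addr=0x2d blk=11 s=3: VC-HIT | VC [23, 31, 13]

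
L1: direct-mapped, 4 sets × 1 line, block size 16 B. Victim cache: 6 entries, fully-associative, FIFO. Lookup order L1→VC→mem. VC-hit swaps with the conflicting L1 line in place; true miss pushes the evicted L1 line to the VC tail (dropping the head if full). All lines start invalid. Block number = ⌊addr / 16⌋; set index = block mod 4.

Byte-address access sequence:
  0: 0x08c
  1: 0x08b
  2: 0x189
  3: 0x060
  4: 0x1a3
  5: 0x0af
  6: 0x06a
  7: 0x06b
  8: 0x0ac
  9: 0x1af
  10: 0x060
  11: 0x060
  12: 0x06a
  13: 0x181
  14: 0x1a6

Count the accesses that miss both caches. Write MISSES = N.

  [0] addr=0x8c blk=8 s=0: MISS | VC []
  [1] addr=0x8b blk=8 s=0: L1-HIT | VC []
  [2] addr=0x189 blk=24 s=0: MISS | VC [8]
  [3] addr=0x60 blk=6 s=2: MISS | VC [8]
  [4] addr=0x1a3 blk=26 s=2: MISS | VC [8, 6]
  [5] addr=0xaf blk=10 s=2: MISS | VC [8, 6, 26]
  [6] addr=0x6a blk=6 s=2: VC-HIT | VC [8, 10, 26]
  [7] addr=0x6b blk=6 s=2: L1-HIT | VC [8, 10, 26]
  [8] addr=0xac blk=10 s=2: VC-HIT | VC [8, 6, 26]
  [9] addr=0x1af blk=26 s=2: VC-HIT | VC [8, 6, 10]
  [10] addr=0x60 blk=6 s=2: VC-HIT | VC [8, 26, 10]
  [11] addr=0x60 blk=6 s=2: L1-HIT | VC [8, 26, 10]
  [12] addr=0x6a blk=6 s=2: L1-HIT | VC [8, 26, 10]
  [13] addr=0x181 blk=24 s=0: L1-HIT | VC [8, 26, 10]
  [14] addr=0x1a6 blk=26 s=2: VC-HIT | VC [8, 6, 10]

MISSES = 5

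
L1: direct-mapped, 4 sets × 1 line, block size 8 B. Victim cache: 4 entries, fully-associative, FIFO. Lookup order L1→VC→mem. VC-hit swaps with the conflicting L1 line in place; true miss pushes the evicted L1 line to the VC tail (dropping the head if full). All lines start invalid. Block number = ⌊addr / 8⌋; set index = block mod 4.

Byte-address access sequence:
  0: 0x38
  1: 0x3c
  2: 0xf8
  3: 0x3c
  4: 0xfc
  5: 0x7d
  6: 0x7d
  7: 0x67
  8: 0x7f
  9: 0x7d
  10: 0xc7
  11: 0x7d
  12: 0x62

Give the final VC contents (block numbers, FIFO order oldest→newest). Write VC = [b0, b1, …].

0: 0x38 (blk 7, set 3) → MISS  vc=[]
1: 0x3c (blk 7, set 3) → L1-HIT  vc=[]
2: 0xf8 (blk 31, set 3) → MISS  vc=[7]
3: 0x3c (blk 7, set 3) → VC-HIT  vc=[31]
4: 0xfc (blk 31, set 3) → VC-HIT  vc=[7]
5: 0x7d (blk 15, set 3) → MISS  vc=[7, 31]
6: 0x7d (blk 15, set 3) → L1-HIT  vc=[7, 31]
7: 0x67 (blk 12, set 0) → MISS  vc=[7, 31]
8: 0x7f (blk 15, set 3) → L1-HIT  vc=[7, 31]
9: 0x7d (blk 15, set 3) → L1-HIT  vc=[7, 31]
10: 0xc7 (blk 24, set 0) → MISS  vc=[7, 31, 12]
11: 0x7d (blk 15, set 3) → L1-HIT  vc=[7, 31, 12]
12: 0x62 (blk 12, set 0) → VC-HIT  vc=[7, 31, 24]

VC = [7, 31, 24]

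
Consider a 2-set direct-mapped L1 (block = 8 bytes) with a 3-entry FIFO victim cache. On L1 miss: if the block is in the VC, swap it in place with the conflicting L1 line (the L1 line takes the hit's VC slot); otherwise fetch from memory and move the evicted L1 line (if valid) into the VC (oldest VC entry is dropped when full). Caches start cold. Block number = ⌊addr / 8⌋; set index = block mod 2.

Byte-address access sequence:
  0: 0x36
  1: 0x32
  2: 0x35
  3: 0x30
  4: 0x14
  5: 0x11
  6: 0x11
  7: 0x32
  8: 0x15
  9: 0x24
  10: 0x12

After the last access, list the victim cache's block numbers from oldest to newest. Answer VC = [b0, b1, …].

VC = [6, 4]

#0 0x36→b6/s0 MISS; vc=[]
#1 0x32→b6/s0 L1-HIT; vc=[]
#2 0x35→b6/s0 L1-HIT; vc=[]
#3 0x30→b6/s0 L1-HIT; vc=[]
#4 0x14→b2/s0 MISS; vc=[6]
#5 0x11→b2/s0 L1-HIT; vc=[6]
#6 0x11→b2/s0 L1-HIT; vc=[6]
#7 0x32→b6/s0 VC-HIT; vc=[2]
#8 0x15→b2/s0 VC-HIT; vc=[6]
#9 0x24→b4/s0 MISS; vc=[6,2]
#10 0x12→b2/s0 VC-HIT; vc=[6,4]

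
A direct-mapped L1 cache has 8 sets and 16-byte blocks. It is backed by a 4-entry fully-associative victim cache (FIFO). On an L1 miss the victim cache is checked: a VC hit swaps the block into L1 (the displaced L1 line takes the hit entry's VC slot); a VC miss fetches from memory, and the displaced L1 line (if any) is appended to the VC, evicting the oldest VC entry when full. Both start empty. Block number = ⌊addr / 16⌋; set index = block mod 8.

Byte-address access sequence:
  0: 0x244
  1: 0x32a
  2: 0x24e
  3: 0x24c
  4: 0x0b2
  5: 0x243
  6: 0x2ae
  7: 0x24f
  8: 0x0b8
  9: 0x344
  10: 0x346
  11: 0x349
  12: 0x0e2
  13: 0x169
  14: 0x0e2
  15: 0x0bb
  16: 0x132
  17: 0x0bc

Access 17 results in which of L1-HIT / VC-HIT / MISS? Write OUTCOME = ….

0: 0x244 (blk 36, set 4) → MISS  vc=[]
1: 0x32a (blk 50, set 2) → MISS  vc=[]
2: 0x24e (blk 36, set 4) → L1-HIT  vc=[]
3: 0x24c (blk 36, set 4) → L1-HIT  vc=[]
4: 0xb2 (blk 11, set 3) → MISS  vc=[]
5: 0x243 (blk 36, set 4) → L1-HIT  vc=[]
6: 0x2ae (blk 42, set 2) → MISS  vc=[50]
7: 0x24f (blk 36, set 4) → L1-HIT  vc=[50]
8: 0xb8 (blk 11, set 3) → L1-HIT  vc=[50]
9: 0x344 (blk 52, set 4) → MISS  vc=[50, 36]
10: 0x346 (blk 52, set 4) → L1-HIT  vc=[50, 36]
11: 0x349 (blk 52, set 4) → L1-HIT  vc=[50, 36]
12: 0xe2 (blk 14, set 6) → MISS  vc=[50, 36]
13: 0x169 (blk 22, set 6) → MISS  vc=[50, 36, 14]
14: 0xe2 (blk 14, set 6) → VC-HIT  vc=[50, 36, 22]
15: 0xbb (blk 11, set 3) → L1-HIT  vc=[50, 36, 22]
16: 0x132 (blk 19, set 3) → MISS  vc=[50, 36, 22, 11]
17: 0xbc (blk 11, set 3) → VC-HIT  vc=[50, 36, 22, 19]

OUTCOME = VC-HIT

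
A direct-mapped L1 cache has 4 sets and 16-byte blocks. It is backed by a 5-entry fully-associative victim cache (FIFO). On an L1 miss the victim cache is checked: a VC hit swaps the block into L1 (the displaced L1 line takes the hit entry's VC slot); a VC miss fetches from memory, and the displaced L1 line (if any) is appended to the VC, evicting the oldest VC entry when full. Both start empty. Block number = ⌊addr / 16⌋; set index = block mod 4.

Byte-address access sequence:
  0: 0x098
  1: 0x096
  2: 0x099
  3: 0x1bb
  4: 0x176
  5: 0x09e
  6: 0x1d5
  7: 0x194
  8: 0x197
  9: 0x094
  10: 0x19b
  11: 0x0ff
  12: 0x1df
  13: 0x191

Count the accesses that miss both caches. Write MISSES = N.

#0 0x98→b9/s1 MISS; vc=[]
#1 0x96→b9/s1 L1-HIT; vc=[]
#2 0x99→b9/s1 L1-HIT; vc=[]
#3 0x1bb→b27/s3 MISS; vc=[]
#4 0x176→b23/s3 MISS; vc=[27]
#5 0x9e→b9/s1 L1-HIT; vc=[27]
#6 0x1d5→b29/s1 MISS; vc=[27,9]
#7 0x194→b25/s1 MISS; vc=[27,9,29]
#8 0x197→b25/s1 L1-HIT; vc=[27,9,29]
#9 0x94→b9/s1 VC-HIT; vc=[27,25,29]
#10 0x19b→b25/s1 VC-HIT; vc=[27,9,29]
#11 0xff→b15/s3 MISS; vc=[27,9,29,23]
#12 0x1df→b29/s1 VC-HIT; vc=[27,9,25,23]
#13 0x191→b25/s1 VC-HIT; vc=[27,9,29,23]

MISSES = 6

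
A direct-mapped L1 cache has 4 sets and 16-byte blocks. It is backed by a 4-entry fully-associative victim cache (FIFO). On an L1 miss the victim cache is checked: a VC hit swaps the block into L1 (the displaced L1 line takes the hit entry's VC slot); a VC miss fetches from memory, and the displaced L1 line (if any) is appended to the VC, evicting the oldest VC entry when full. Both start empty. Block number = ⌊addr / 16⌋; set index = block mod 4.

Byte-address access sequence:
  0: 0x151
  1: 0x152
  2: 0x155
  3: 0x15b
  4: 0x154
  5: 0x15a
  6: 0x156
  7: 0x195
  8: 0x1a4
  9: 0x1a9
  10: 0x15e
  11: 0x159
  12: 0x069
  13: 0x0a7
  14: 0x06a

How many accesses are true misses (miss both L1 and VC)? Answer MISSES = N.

MISSES = 5

#0 0x151→b21/s1 MISS; vc=[]
#1 0x152→b21/s1 L1-HIT; vc=[]
#2 0x155→b21/s1 L1-HIT; vc=[]
#3 0x15b→b21/s1 L1-HIT; vc=[]
#4 0x154→b21/s1 L1-HIT; vc=[]
#5 0x15a→b21/s1 L1-HIT; vc=[]
#6 0x156→b21/s1 L1-HIT; vc=[]
#7 0x195→b25/s1 MISS; vc=[21]
#8 0x1a4→b26/s2 MISS; vc=[21]
#9 0x1a9→b26/s2 L1-HIT; vc=[21]
#10 0x15e→b21/s1 VC-HIT; vc=[25]
#11 0x159→b21/s1 L1-HIT; vc=[25]
#12 0x69→b6/s2 MISS; vc=[25,26]
#13 0xa7→b10/s2 MISS; vc=[25,26,6]
#14 0x6a→b6/s2 VC-HIT; vc=[25,26,10]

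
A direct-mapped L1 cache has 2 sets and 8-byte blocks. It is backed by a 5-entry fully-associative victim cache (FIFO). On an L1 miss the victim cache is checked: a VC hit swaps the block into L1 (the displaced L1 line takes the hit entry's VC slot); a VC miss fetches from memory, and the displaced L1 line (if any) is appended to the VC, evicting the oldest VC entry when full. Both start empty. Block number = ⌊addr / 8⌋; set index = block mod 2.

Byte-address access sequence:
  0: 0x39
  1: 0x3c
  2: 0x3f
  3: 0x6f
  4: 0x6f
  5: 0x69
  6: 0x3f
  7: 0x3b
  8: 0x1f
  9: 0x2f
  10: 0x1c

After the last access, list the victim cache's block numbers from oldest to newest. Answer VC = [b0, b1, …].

#0 0x39→b7/s1 MISS; vc=[]
#1 0x3c→b7/s1 L1-HIT; vc=[]
#2 0x3f→b7/s1 L1-HIT; vc=[]
#3 0x6f→b13/s1 MISS; vc=[7]
#4 0x6f→b13/s1 L1-HIT; vc=[7]
#5 0x69→b13/s1 L1-HIT; vc=[7]
#6 0x3f→b7/s1 VC-HIT; vc=[13]
#7 0x3b→b7/s1 L1-HIT; vc=[13]
#8 0x1f→b3/s1 MISS; vc=[13,7]
#9 0x2f→b5/s1 MISS; vc=[13,7,3]
#10 0x1c→b3/s1 VC-HIT; vc=[13,7,5]

VC = [13, 7, 5]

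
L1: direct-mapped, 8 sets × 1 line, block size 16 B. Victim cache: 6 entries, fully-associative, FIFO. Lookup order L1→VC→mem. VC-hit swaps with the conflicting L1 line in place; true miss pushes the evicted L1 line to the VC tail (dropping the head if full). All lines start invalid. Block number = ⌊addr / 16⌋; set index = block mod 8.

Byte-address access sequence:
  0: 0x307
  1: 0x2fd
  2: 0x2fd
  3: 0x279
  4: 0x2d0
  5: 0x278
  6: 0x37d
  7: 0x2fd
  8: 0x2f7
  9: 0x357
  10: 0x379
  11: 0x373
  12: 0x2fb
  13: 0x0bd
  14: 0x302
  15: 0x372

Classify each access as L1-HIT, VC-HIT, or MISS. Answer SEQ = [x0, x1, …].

SEQ = [MISS, MISS, L1-HIT, MISS, MISS, L1-HIT, MISS, VC-HIT, L1-HIT, MISS, VC-HIT, L1-HIT, VC-HIT, MISS, L1-HIT, VC-HIT]

#0 0x307→b48/s0 MISS; vc=[]
#1 0x2fd→b47/s7 MISS; vc=[]
#2 0x2fd→b47/s7 L1-HIT; vc=[]
#3 0x279→b39/s7 MISS; vc=[47]
#4 0x2d0→b45/s5 MISS; vc=[47]
#5 0x278→b39/s7 L1-HIT; vc=[47]
#6 0x37d→b55/s7 MISS; vc=[47,39]
#7 0x2fd→b47/s7 VC-HIT; vc=[55,39]
#8 0x2f7→b47/s7 L1-HIT; vc=[55,39]
#9 0x357→b53/s5 MISS; vc=[55,39,45]
#10 0x379→b55/s7 VC-HIT; vc=[47,39,45]
#11 0x373→b55/s7 L1-HIT; vc=[47,39,45]
#12 0x2fb→b47/s7 VC-HIT; vc=[55,39,45]
#13 0xbd→b11/s3 MISS; vc=[55,39,45]
#14 0x302→b48/s0 L1-HIT; vc=[55,39,45]
#15 0x372→b55/s7 VC-HIT; vc=[47,39,45]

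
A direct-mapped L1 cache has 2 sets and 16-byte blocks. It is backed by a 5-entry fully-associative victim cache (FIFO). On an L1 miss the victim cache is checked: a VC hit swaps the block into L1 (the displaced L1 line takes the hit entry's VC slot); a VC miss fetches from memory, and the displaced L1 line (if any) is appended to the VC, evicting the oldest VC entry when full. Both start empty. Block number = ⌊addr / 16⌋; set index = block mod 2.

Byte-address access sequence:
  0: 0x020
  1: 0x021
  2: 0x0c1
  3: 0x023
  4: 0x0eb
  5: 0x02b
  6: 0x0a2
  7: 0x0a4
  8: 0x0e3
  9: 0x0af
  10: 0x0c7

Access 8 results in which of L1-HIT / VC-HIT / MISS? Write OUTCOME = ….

OUTCOME = VC-HIT

  [0] addr=0x20 blk=2 s=0: MISS | VC []
  [1] addr=0x21 blk=2 s=0: L1-HIT | VC []
  [2] addr=0xc1 blk=12 s=0: MISS | VC [2]
  [3] addr=0x23 blk=2 s=0: VC-HIT | VC [12]
  [4] addr=0xeb blk=14 s=0: MISS | VC [12, 2]
  [5] addr=0x2b blk=2 s=0: VC-HIT | VC [12, 14]
  [6] addr=0xa2 blk=10 s=0: MISS | VC [12, 14, 2]
  [7] addr=0xa4 blk=10 s=0: L1-HIT | VC [12, 14, 2]
  [8] addr=0xe3 blk=14 s=0: VC-HIT | VC [12, 10, 2]
  [9] addr=0xaf blk=10 s=0: VC-HIT | VC [12, 14, 2]
  [10] addr=0xc7 blk=12 s=0: VC-HIT | VC [10, 14, 2]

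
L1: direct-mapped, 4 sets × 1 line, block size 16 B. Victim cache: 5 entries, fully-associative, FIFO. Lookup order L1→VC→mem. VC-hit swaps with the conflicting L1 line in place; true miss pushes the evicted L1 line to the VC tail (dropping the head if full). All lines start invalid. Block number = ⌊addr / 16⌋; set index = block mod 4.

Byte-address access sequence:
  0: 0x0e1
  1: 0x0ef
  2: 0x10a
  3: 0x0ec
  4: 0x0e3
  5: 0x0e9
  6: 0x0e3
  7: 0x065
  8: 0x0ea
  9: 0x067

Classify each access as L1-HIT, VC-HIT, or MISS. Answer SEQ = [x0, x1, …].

SEQ = [MISS, L1-HIT, MISS, L1-HIT, L1-HIT, L1-HIT, L1-HIT, MISS, VC-HIT, VC-HIT]

  [0] addr=0xe1 blk=14 s=2: MISS | VC []
  [1] addr=0xef blk=14 s=2: L1-HIT | VC []
  [2] addr=0x10a blk=16 s=0: MISS | VC []
  [3] addr=0xec blk=14 s=2: L1-HIT | VC []
  [4] addr=0xe3 blk=14 s=2: L1-HIT | VC []
  [5] addr=0xe9 blk=14 s=2: L1-HIT | VC []
  [6] addr=0xe3 blk=14 s=2: L1-HIT | VC []
  [7] addr=0x65 blk=6 s=2: MISS | VC [14]
  [8] addr=0xea blk=14 s=2: VC-HIT | VC [6]
  [9] addr=0x67 blk=6 s=2: VC-HIT | VC [14]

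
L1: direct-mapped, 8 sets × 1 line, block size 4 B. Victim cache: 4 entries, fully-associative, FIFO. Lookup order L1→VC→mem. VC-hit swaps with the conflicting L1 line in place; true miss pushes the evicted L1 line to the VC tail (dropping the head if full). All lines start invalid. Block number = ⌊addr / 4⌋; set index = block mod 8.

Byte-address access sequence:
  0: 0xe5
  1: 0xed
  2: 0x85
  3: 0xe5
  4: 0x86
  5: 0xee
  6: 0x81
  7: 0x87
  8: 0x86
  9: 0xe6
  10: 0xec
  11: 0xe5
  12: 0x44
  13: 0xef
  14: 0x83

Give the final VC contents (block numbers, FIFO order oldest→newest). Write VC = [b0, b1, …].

  [0] addr=0xe5 blk=57 s=1: MISS | VC []
  [1] addr=0xed blk=59 s=3: MISS | VC []
  [2] addr=0x85 blk=33 s=1: MISS | VC [57]
  [3] addr=0xe5 blk=57 s=1: VC-HIT | VC [33]
  [4] addr=0x86 blk=33 s=1: VC-HIT | VC [57]
  [5] addr=0xee blk=59 s=3: L1-HIT | VC [57]
  [6] addr=0x81 blk=32 s=0: MISS | VC [57]
  [7] addr=0x87 blk=33 s=1: L1-HIT | VC [57]
  [8] addr=0x86 blk=33 s=1: L1-HIT | VC [57]
  [9] addr=0xe6 blk=57 s=1: VC-HIT | VC [33]
  [10] addr=0xec blk=59 s=3: L1-HIT | VC [33]
  [11] addr=0xe5 blk=57 s=1: L1-HIT | VC [33]
  [12] addr=0x44 blk=17 s=1: MISS | VC [33, 57]
  [13] addr=0xef blk=59 s=3: L1-HIT | VC [33, 57]
  [14] addr=0x83 blk=32 s=0: L1-HIT | VC [33, 57]

VC = [33, 57]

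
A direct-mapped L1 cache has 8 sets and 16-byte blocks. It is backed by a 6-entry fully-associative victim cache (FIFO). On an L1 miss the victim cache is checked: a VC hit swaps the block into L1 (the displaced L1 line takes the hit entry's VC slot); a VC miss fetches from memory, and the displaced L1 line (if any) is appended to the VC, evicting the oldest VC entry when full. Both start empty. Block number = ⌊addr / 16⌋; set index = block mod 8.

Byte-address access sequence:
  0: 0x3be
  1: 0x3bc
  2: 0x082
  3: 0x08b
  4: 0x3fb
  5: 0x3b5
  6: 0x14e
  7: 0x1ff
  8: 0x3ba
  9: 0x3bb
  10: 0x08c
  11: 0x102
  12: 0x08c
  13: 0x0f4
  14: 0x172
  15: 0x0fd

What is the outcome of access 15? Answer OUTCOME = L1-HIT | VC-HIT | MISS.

OUTCOME = VC-HIT

#0 0x3be→b59/s3 MISS; vc=[]
#1 0x3bc→b59/s3 L1-HIT; vc=[]
#2 0x82→b8/s0 MISS; vc=[]
#3 0x8b→b8/s0 L1-HIT; vc=[]
#4 0x3fb→b63/s7 MISS; vc=[]
#5 0x3b5→b59/s3 L1-HIT; vc=[]
#6 0x14e→b20/s4 MISS; vc=[]
#7 0x1ff→b31/s7 MISS; vc=[63]
#8 0x3ba→b59/s3 L1-HIT; vc=[63]
#9 0x3bb→b59/s3 L1-HIT; vc=[63]
#10 0x8c→b8/s0 L1-HIT; vc=[63]
#11 0x102→b16/s0 MISS; vc=[63,8]
#12 0x8c→b8/s0 VC-HIT; vc=[63,16]
#13 0xf4→b15/s7 MISS; vc=[63,16,31]
#14 0x172→b23/s7 MISS; vc=[63,16,31,15]
#15 0xfd→b15/s7 VC-HIT; vc=[63,16,31,23]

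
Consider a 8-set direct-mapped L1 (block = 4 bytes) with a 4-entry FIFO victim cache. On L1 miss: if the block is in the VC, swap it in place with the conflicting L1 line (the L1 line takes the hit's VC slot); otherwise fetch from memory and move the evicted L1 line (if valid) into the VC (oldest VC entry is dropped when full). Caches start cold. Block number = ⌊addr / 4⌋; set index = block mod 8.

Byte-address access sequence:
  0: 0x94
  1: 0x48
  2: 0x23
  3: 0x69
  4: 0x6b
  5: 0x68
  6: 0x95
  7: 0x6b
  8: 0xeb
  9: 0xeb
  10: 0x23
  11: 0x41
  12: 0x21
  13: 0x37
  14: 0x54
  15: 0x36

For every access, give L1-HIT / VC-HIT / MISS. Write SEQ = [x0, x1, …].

#0 0x94→b37/s5 MISS; vc=[]
#1 0x48→b18/s2 MISS; vc=[]
#2 0x23→b8/s0 MISS; vc=[]
#3 0x69→b26/s2 MISS; vc=[18]
#4 0x6b→b26/s2 L1-HIT; vc=[18]
#5 0x68→b26/s2 L1-HIT; vc=[18]
#6 0x95→b37/s5 L1-HIT; vc=[18]
#7 0x6b→b26/s2 L1-HIT; vc=[18]
#8 0xeb→b58/s2 MISS; vc=[18,26]
#9 0xeb→b58/s2 L1-HIT; vc=[18,26]
#10 0x23→b8/s0 L1-HIT; vc=[18,26]
#11 0x41→b16/s0 MISS; vc=[18,26,8]
#12 0x21→b8/s0 VC-HIT; vc=[18,26,16]
#13 0x37→b13/s5 MISS; vc=[18,26,16,37]
#14 0x54→b21/s5 MISS; vc=[26,16,37,13]
#15 0x36→b13/s5 VC-HIT; vc=[26,16,37,21]

SEQ = [MISS, MISS, MISS, MISS, L1-HIT, L1-HIT, L1-HIT, L1-HIT, MISS, L1-HIT, L1-HIT, MISS, VC-HIT, MISS, MISS, VC-HIT]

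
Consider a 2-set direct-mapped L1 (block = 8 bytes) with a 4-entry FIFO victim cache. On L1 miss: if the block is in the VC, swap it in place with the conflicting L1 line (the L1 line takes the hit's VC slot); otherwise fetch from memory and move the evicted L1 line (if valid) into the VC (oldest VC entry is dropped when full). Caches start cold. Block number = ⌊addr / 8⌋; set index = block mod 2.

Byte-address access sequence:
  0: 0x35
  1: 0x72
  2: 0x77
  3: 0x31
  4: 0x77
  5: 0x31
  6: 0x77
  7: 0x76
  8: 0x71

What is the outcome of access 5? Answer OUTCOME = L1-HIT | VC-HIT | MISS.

OUTCOME = VC-HIT

0: 0x35 (blk 6, set 0) → MISS  vc=[]
1: 0x72 (blk 14, set 0) → MISS  vc=[6]
2: 0x77 (blk 14, set 0) → L1-HIT  vc=[6]
3: 0x31 (blk 6, set 0) → VC-HIT  vc=[14]
4: 0x77 (blk 14, set 0) → VC-HIT  vc=[6]
5: 0x31 (blk 6, set 0) → VC-HIT  vc=[14]
6: 0x77 (blk 14, set 0) → VC-HIT  vc=[6]
7: 0x76 (blk 14, set 0) → L1-HIT  vc=[6]
8: 0x71 (blk 14, set 0) → L1-HIT  vc=[6]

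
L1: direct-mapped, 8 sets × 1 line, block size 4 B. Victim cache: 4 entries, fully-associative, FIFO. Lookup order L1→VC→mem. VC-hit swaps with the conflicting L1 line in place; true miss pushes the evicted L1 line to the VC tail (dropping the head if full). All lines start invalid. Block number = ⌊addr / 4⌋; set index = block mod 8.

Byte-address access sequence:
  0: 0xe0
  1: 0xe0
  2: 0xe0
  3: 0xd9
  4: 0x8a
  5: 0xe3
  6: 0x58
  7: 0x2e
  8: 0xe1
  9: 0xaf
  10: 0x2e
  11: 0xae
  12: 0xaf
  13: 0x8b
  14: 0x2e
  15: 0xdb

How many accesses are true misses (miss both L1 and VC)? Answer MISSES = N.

MISSES = 6

  [0] addr=0xe0 blk=56 s=0: MISS | VC []
  [1] addr=0xe0 blk=56 s=0: L1-HIT | VC []
  [2] addr=0xe0 blk=56 s=0: L1-HIT | VC []
  [3] addr=0xd9 blk=54 s=6: MISS | VC []
  [4] addr=0x8a blk=34 s=2: MISS | VC []
  [5] addr=0xe3 blk=56 s=0: L1-HIT | VC []
  [6] addr=0x58 blk=22 s=6: MISS | VC [54]
  [7] addr=0x2e blk=11 s=3: MISS | VC [54]
  [8] addr=0xe1 blk=56 s=0: L1-HIT | VC [54]
  [9] addr=0xaf blk=43 s=3: MISS | VC [54, 11]
  [10] addr=0x2e blk=11 s=3: VC-HIT | VC [54, 43]
  [11] addr=0xae blk=43 s=3: VC-HIT | VC [54, 11]
  [12] addr=0xaf blk=43 s=3: L1-HIT | VC [54, 11]
  [13] addr=0x8b blk=34 s=2: L1-HIT | VC [54, 11]
  [14] addr=0x2e blk=11 s=3: VC-HIT | VC [54, 43]
  [15] addr=0xdb blk=54 s=6: VC-HIT | VC [22, 43]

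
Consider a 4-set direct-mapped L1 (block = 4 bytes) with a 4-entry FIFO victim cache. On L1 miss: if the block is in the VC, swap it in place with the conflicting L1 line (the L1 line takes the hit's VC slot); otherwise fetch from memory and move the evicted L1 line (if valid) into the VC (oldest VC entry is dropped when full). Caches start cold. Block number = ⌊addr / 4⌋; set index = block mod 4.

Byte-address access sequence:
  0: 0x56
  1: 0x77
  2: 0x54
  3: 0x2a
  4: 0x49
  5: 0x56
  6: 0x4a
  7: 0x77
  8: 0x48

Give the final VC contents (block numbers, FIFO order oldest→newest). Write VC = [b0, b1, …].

VC = [21, 10]

0: 0x56 (blk 21, set 1) → MISS  vc=[]
1: 0x77 (blk 29, set 1) → MISS  vc=[21]
2: 0x54 (blk 21, set 1) → VC-HIT  vc=[29]
3: 0x2a (blk 10, set 2) → MISS  vc=[29]
4: 0x49 (blk 18, set 2) → MISS  vc=[29, 10]
5: 0x56 (blk 21, set 1) → L1-HIT  vc=[29, 10]
6: 0x4a (blk 18, set 2) → L1-HIT  vc=[29, 10]
7: 0x77 (blk 29, set 1) → VC-HIT  vc=[21, 10]
8: 0x48 (blk 18, set 2) → L1-HIT  vc=[21, 10]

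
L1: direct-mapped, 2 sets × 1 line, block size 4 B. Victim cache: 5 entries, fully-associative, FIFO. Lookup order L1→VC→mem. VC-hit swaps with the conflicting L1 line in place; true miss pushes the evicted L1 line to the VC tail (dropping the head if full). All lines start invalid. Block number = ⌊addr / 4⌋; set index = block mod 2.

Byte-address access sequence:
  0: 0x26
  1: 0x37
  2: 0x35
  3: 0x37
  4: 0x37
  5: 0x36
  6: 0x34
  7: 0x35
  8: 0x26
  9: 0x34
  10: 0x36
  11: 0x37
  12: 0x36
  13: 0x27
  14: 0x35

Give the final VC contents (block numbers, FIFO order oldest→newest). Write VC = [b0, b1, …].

VC = [9]

0: 0x26 (blk 9, set 1) → MISS  vc=[]
1: 0x37 (blk 13, set 1) → MISS  vc=[9]
2: 0x35 (blk 13, set 1) → L1-HIT  vc=[9]
3: 0x37 (blk 13, set 1) → L1-HIT  vc=[9]
4: 0x37 (blk 13, set 1) → L1-HIT  vc=[9]
5: 0x36 (blk 13, set 1) → L1-HIT  vc=[9]
6: 0x34 (blk 13, set 1) → L1-HIT  vc=[9]
7: 0x35 (blk 13, set 1) → L1-HIT  vc=[9]
8: 0x26 (blk 9, set 1) → VC-HIT  vc=[13]
9: 0x34 (blk 13, set 1) → VC-HIT  vc=[9]
10: 0x36 (blk 13, set 1) → L1-HIT  vc=[9]
11: 0x37 (blk 13, set 1) → L1-HIT  vc=[9]
12: 0x36 (blk 13, set 1) → L1-HIT  vc=[9]
13: 0x27 (blk 9, set 1) → VC-HIT  vc=[13]
14: 0x35 (blk 13, set 1) → VC-HIT  vc=[9]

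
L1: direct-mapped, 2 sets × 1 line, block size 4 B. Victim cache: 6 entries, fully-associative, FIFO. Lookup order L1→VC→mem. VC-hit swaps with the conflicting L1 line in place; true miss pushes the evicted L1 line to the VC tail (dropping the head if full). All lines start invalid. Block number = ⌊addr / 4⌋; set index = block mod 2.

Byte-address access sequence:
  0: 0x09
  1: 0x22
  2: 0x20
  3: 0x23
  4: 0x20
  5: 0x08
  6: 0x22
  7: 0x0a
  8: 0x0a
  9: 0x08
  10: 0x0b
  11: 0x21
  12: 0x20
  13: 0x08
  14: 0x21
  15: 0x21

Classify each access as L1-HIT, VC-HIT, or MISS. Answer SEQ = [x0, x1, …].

#0 0x9→b2/s0 MISS; vc=[]
#1 0x22→b8/s0 MISS; vc=[2]
#2 0x20→b8/s0 L1-HIT; vc=[2]
#3 0x23→b8/s0 L1-HIT; vc=[2]
#4 0x20→b8/s0 L1-HIT; vc=[2]
#5 0x8→b2/s0 VC-HIT; vc=[8]
#6 0x22→b8/s0 VC-HIT; vc=[2]
#7 0xa→b2/s0 VC-HIT; vc=[8]
#8 0xa→b2/s0 L1-HIT; vc=[8]
#9 0x8→b2/s0 L1-HIT; vc=[8]
#10 0xb→b2/s0 L1-HIT; vc=[8]
#11 0x21→b8/s0 VC-HIT; vc=[2]
#12 0x20→b8/s0 L1-HIT; vc=[2]
#13 0x8→b2/s0 VC-HIT; vc=[8]
#14 0x21→b8/s0 VC-HIT; vc=[2]
#15 0x21→b8/s0 L1-HIT; vc=[2]

SEQ = [MISS, MISS, L1-HIT, L1-HIT, L1-HIT, VC-HIT, VC-HIT, VC-HIT, L1-HIT, L1-HIT, L1-HIT, VC-HIT, L1-HIT, VC-HIT, VC-HIT, L1-HIT]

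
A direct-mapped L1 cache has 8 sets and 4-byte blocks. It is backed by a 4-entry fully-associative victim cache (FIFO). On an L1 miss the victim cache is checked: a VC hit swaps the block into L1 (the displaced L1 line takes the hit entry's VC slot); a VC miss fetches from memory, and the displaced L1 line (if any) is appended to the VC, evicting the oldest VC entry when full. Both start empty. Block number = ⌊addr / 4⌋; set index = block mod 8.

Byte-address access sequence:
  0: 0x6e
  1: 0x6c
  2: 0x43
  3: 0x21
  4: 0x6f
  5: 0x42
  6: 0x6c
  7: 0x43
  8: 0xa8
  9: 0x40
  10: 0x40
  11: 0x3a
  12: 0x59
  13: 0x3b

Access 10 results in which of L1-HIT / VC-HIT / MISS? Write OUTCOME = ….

OUTCOME = L1-HIT

0: 0x6e (blk 27, set 3) → MISS  vc=[]
1: 0x6c (blk 27, set 3) → L1-HIT  vc=[]
2: 0x43 (blk 16, set 0) → MISS  vc=[]
3: 0x21 (blk 8, set 0) → MISS  vc=[16]
4: 0x6f (blk 27, set 3) → L1-HIT  vc=[16]
5: 0x42 (blk 16, set 0) → VC-HIT  vc=[8]
6: 0x6c (blk 27, set 3) → L1-HIT  vc=[8]
7: 0x43 (blk 16, set 0) → L1-HIT  vc=[8]
8: 0xa8 (blk 42, set 2) → MISS  vc=[8]
9: 0x40 (blk 16, set 0) → L1-HIT  vc=[8]
10: 0x40 (blk 16, set 0) → L1-HIT  vc=[8]
11: 0x3a (blk 14, set 6) → MISS  vc=[8]
12: 0x59 (blk 22, set 6) → MISS  vc=[8, 14]
13: 0x3b (blk 14, set 6) → VC-HIT  vc=[8, 22]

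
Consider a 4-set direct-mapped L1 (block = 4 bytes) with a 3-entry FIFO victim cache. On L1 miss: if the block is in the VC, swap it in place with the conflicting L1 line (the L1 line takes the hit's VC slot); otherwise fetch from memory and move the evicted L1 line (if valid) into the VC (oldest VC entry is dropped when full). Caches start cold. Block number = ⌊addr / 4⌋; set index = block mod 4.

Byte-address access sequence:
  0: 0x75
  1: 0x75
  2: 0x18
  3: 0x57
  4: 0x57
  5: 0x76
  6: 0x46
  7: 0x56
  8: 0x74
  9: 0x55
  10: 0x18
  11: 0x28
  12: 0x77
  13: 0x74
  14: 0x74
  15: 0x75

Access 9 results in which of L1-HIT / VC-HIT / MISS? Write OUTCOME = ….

OUTCOME = VC-HIT

  [0] addr=0x75 blk=29 s=1: MISS | VC []
  [1] addr=0x75 blk=29 s=1: L1-HIT | VC []
  [2] addr=0x18 blk=6 s=2: MISS | VC []
  [3] addr=0x57 blk=21 s=1: MISS | VC [29]
  [4] addr=0x57 blk=21 s=1: L1-HIT | VC [29]
  [5] addr=0x76 blk=29 s=1: VC-HIT | VC [21]
  [6] addr=0x46 blk=17 s=1: MISS | VC [21, 29]
  [7] addr=0x56 blk=21 s=1: VC-HIT | VC [17, 29]
  [8] addr=0x74 blk=29 s=1: VC-HIT | VC [17, 21]
  [9] addr=0x55 blk=21 s=1: VC-HIT | VC [17, 29]
  [10] addr=0x18 blk=6 s=2: L1-HIT | VC [17, 29]
  [11] addr=0x28 blk=10 s=2: MISS | VC [17, 29, 6]
  [12] addr=0x77 blk=29 s=1: VC-HIT | VC [17, 21, 6]
  [13] addr=0x74 blk=29 s=1: L1-HIT | VC [17, 21, 6]
  [14] addr=0x74 blk=29 s=1: L1-HIT | VC [17, 21, 6]
  [15] addr=0x75 blk=29 s=1: L1-HIT | VC [17, 21, 6]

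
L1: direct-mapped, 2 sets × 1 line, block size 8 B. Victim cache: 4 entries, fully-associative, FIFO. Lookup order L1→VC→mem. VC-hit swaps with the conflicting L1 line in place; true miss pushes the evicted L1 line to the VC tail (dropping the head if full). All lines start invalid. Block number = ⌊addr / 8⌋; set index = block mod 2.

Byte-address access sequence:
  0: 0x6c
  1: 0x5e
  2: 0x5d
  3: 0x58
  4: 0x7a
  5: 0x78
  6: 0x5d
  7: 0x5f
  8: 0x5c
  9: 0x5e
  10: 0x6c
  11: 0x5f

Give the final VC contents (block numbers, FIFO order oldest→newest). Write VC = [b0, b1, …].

0: 0x6c (blk 13, set 1) → MISS  vc=[]
1: 0x5e (blk 11, set 1) → MISS  vc=[13]
2: 0x5d (blk 11, set 1) → L1-HIT  vc=[13]
3: 0x58 (blk 11, set 1) → L1-HIT  vc=[13]
4: 0x7a (blk 15, set 1) → MISS  vc=[13, 11]
5: 0x78 (blk 15, set 1) → L1-HIT  vc=[13, 11]
6: 0x5d (blk 11, set 1) → VC-HIT  vc=[13, 15]
7: 0x5f (blk 11, set 1) → L1-HIT  vc=[13, 15]
8: 0x5c (blk 11, set 1) → L1-HIT  vc=[13, 15]
9: 0x5e (blk 11, set 1) → L1-HIT  vc=[13, 15]
10: 0x6c (blk 13, set 1) → VC-HIT  vc=[11, 15]
11: 0x5f (blk 11, set 1) → VC-HIT  vc=[13, 15]

VC = [13, 15]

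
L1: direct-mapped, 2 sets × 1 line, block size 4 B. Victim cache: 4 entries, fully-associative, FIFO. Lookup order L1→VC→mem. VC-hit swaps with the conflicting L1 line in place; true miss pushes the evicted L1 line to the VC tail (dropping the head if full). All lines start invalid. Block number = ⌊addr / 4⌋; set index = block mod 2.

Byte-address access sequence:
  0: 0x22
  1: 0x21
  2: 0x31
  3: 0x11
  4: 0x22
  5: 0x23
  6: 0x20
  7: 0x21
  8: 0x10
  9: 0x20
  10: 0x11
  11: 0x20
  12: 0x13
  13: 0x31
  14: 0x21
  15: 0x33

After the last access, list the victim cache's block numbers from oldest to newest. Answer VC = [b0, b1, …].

#0 0x22→b8/s0 MISS; vc=[]
#1 0x21→b8/s0 L1-HIT; vc=[]
#2 0x31→b12/s0 MISS; vc=[8]
#3 0x11→b4/s0 MISS; vc=[8,12]
#4 0x22→b8/s0 VC-HIT; vc=[4,12]
#5 0x23→b8/s0 L1-HIT; vc=[4,12]
#6 0x20→b8/s0 L1-HIT; vc=[4,12]
#7 0x21→b8/s0 L1-HIT; vc=[4,12]
#8 0x10→b4/s0 VC-HIT; vc=[8,12]
#9 0x20→b8/s0 VC-HIT; vc=[4,12]
#10 0x11→b4/s0 VC-HIT; vc=[8,12]
#11 0x20→b8/s0 VC-HIT; vc=[4,12]
#12 0x13→b4/s0 VC-HIT; vc=[8,12]
#13 0x31→b12/s0 VC-HIT; vc=[8,4]
#14 0x21→b8/s0 VC-HIT; vc=[12,4]
#15 0x33→b12/s0 VC-HIT; vc=[8,4]

VC = [8, 4]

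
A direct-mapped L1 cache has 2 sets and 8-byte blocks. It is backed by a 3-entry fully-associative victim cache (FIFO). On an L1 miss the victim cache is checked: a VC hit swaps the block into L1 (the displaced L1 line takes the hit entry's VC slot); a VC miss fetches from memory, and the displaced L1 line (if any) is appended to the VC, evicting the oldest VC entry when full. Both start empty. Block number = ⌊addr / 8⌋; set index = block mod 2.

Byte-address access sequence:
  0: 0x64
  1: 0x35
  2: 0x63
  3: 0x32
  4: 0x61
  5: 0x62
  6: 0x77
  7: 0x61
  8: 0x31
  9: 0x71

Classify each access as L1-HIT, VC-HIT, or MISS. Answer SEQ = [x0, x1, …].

SEQ = [MISS, MISS, VC-HIT, VC-HIT, VC-HIT, L1-HIT, MISS, VC-HIT, VC-HIT, VC-HIT]

  [0] addr=0x64 blk=12 s=0: MISS | VC []
  [1] addr=0x35 blk=6 s=0: MISS | VC [12]
  [2] addr=0x63 blk=12 s=0: VC-HIT | VC [6]
  [3] addr=0x32 blk=6 s=0: VC-HIT | VC [12]
  [4] addr=0x61 blk=12 s=0: VC-HIT | VC [6]
  [5] addr=0x62 blk=12 s=0: L1-HIT | VC [6]
  [6] addr=0x77 blk=14 s=0: MISS | VC [6, 12]
  [7] addr=0x61 blk=12 s=0: VC-HIT | VC [6, 14]
  [8] addr=0x31 blk=6 s=0: VC-HIT | VC [12, 14]
  [9] addr=0x71 blk=14 s=0: VC-HIT | VC [12, 6]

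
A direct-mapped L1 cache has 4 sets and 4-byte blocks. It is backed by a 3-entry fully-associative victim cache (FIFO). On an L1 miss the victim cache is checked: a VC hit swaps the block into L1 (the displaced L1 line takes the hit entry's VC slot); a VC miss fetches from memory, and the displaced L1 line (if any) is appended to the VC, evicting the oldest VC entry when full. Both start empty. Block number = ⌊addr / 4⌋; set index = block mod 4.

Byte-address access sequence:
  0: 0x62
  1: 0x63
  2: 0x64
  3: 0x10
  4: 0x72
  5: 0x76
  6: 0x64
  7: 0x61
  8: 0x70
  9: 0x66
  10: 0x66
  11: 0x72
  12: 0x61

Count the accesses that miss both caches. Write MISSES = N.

0: 0x62 (blk 24, set 0) → MISS  vc=[]
1: 0x63 (blk 24, set 0) → L1-HIT  vc=[]
2: 0x64 (blk 25, set 1) → MISS  vc=[]
3: 0x10 (blk 4, set 0) → MISS  vc=[24]
4: 0x72 (blk 28, set 0) → MISS  vc=[24, 4]
5: 0x76 (blk 29, set 1) → MISS  vc=[24, 4, 25]
6: 0x64 (blk 25, set 1) → VC-HIT  vc=[24, 4, 29]
7: 0x61 (blk 24, set 0) → VC-HIT  vc=[28, 4, 29]
8: 0x70 (blk 28, set 0) → VC-HIT  vc=[24, 4, 29]
9: 0x66 (blk 25, set 1) → L1-HIT  vc=[24, 4, 29]
10: 0x66 (blk 25, set 1) → L1-HIT  vc=[24, 4, 29]
11: 0x72 (blk 28, set 0) → L1-HIT  vc=[24, 4, 29]
12: 0x61 (blk 24, set 0) → VC-HIT  vc=[28, 4, 29]

MISSES = 5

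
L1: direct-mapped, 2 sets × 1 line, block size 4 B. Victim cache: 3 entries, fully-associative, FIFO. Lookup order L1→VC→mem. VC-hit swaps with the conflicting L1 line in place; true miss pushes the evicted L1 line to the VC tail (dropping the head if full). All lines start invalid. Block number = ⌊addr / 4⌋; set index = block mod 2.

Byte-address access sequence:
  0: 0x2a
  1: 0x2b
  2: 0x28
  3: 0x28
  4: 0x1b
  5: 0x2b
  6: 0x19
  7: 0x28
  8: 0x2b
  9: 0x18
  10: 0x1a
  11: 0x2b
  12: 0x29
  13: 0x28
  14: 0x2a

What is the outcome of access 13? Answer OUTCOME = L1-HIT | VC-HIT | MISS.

OUTCOME = L1-HIT

#0 0x2a→b10/s0 MISS; vc=[]
#1 0x2b→b10/s0 L1-HIT; vc=[]
#2 0x28→b10/s0 L1-HIT; vc=[]
#3 0x28→b10/s0 L1-HIT; vc=[]
#4 0x1b→b6/s0 MISS; vc=[10]
#5 0x2b→b10/s0 VC-HIT; vc=[6]
#6 0x19→b6/s0 VC-HIT; vc=[10]
#7 0x28→b10/s0 VC-HIT; vc=[6]
#8 0x2b→b10/s0 L1-HIT; vc=[6]
#9 0x18→b6/s0 VC-HIT; vc=[10]
#10 0x1a→b6/s0 L1-HIT; vc=[10]
#11 0x2b→b10/s0 VC-HIT; vc=[6]
#12 0x29→b10/s0 L1-HIT; vc=[6]
#13 0x28→b10/s0 L1-HIT; vc=[6]
#14 0x2a→b10/s0 L1-HIT; vc=[6]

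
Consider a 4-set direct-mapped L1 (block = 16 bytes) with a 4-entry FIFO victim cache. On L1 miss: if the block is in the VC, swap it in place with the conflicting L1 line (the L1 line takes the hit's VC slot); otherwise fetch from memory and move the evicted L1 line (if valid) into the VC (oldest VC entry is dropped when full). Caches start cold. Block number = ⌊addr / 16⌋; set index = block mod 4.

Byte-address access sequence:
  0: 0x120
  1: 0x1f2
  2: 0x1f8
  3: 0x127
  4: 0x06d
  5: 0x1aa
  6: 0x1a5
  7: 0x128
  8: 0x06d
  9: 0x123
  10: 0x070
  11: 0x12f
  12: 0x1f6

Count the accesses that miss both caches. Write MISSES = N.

  [0] addr=0x120 blk=18 s=2: MISS | VC []
  [1] addr=0x1f2 blk=31 s=3: MISS | VC []
  [2] addr=0x1f8 blk=31 s=3: L1-HIT | VC []
  [3] addr=0x127 blk=18 s=2: L1-HIT | VC []
  [4] addr=0x6d blk=6 s=2: MISS | VC [18]
  [5] addr=0x1aa blk=26 s=2: MISS | VC [18, 6]
  [6] addr=0x1a5 blk=26 s=2: L1-HIT | VC [18, 6]
  [7] addr=0x128 blk=18 s=2: VC-HIT | VC [26, 6]
  [8] addr=0x6d blk=6 s=2: VC-HIT | VC [26, 18]
  [9] addr=0x123 blk=18 s=2: VC-HIT | VC [26, 6]
  [10] addr=0x70 blk=7 s=3: MISS | VC [26, 6, 31]
  [11] addr=0x12f blk=18 s=2: L1-HIT | VC [26, 6, 31]
  [12] addr=0x1f6 blk=31 s=3: VC-HIT | VC [26, 6, 7]

MISSES = 5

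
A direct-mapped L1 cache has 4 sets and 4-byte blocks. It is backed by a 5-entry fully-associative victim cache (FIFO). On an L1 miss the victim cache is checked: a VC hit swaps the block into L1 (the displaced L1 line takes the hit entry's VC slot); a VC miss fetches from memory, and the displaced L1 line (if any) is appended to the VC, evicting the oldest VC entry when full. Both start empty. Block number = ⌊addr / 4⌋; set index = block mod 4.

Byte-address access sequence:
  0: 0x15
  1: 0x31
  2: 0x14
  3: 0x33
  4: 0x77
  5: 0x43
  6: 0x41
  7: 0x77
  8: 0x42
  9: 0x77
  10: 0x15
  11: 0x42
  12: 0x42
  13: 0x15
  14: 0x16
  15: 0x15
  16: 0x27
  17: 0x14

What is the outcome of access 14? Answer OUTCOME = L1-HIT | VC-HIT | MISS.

  [0] addr=0x15 blk=5 s=1: MISS | VC []
  [1] addr=0x31 blk=12 s=0: MISS | VC []
  [2] addr=0x14 blk=5 s=1: L1-HIT | VC []
  [3] addr=0x33 blk=12 s=0: L1-HIT | VC []
  [4] addr=0x77 blk=29 s=1: MISS | VC [5]
  [5] addr=0x43 blk=16 s=0: MISS | VC [5, 12]
  [6] addr=0x41 blk=16 s=0: L1-HIT | VC [5, 12]
  [7] addr=0x77 blk=29 s=1: L1-HIT | VC [5, 12]
  [8] addr=0x42 blk=16 s=0: L1-HIT | VC [5, 12]
  [9] addr=0x77 blk=29 s=1: L1-HIT | VC [5, 12]
  [10] addr=0x15 blk=5 s=1: VC-HIT | VC [29, 12]
  [11] addr=0x42 blk=16 s=0: L1-HIT | VC [29, 12]
  [12] addr=0x42 blk=16 s=0: L1-HIT | VC [29, 12]
  [13] addr=0x15 blk=5 s=1: L1-HIT | VC [29, 12]
  [14] addr=0x16 blk=5 s=1: L1-HIT | VC [29, 12]
  [15] addr=0x15 blk=5 s=1: L1-HIT | VC [29, 12]
  [16] addr=0x27 blk=9 s=1: MISS | VC [29, 12, 5]
  [17] addr=0x14 blk=5 s=1: VC-HIT | VC [29, 12, 9]

OUTCOME = L1-HIT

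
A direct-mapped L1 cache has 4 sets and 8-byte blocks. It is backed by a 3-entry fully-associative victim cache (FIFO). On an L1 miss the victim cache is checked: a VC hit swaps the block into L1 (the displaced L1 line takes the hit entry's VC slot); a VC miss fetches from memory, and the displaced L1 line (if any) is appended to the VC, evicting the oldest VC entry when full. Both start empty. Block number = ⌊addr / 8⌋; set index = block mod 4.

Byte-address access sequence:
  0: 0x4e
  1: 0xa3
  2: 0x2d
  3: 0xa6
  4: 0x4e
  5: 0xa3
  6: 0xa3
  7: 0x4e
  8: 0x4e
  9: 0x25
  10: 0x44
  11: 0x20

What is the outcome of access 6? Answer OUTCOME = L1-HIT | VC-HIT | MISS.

#0 0x4e→b9/s1 MISS; vc=[]
#1 0xa3→b20/s0 MISS; vc=[]
#2 0x2d→b5/s1 MISS; vc=[9]
#3 0xa6→b20/s0 L1-HIT; vc=[9]
#4 0x4e→b9/s1 VC-HIT; vc=[5]
#5 0xa3→b20/s0 L1-HIT; vc=[5]
#6 0xa3→b20/s0 L1-HIT; vc=[5]
#7 0x4e→b9/s1 L1-HIT; vc=[5]
#8 0x4e→b9/s1 L1-HIT; vc=[5]
#9 0x25→b4/s0 MISS; vc=[5,20]
#10 0x44→b8/s0 MISS; vc=[5,20,4]
#11 0x20→b4/s0 VC-HIT; vc=[5,20,8]

OUTCOME = L1-HIT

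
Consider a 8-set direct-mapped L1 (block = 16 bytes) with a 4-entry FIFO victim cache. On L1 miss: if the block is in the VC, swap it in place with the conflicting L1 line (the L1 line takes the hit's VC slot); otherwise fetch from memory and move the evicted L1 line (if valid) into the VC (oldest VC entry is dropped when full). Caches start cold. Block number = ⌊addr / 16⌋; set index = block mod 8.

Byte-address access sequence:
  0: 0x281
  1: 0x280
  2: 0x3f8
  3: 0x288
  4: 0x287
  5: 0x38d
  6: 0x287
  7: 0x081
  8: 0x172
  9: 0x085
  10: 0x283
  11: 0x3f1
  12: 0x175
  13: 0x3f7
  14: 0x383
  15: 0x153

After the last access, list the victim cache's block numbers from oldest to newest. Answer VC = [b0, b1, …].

VC = [40, 8, 23]

0: 0x281 (blk 40, set 0) → MISS  vc=[]
1: 0x280 (blk 40, set 0) → L1-HIT  vc=[]
2: 0x3f8 (blk 63, set 7) → MISS  vc=[]
3: 0x288 (blk 40, set 0) → L1-HIT  vc=[]
4: 0x287 (blk 40, set 0) → L1-HIT  vc=[]
5: 0x38d (blk 56, set 0) → MISS  vc=[40]
6: 0x287 (blk 40, set 0) → VC-HIT  vc=[56]
7: 0x81 (blk 8, set 0) → MISS  vc=[56, 40]
8: 0x172 (blk 23, set 7) → MISS  vc=[56, 40, 63]
9: 0x85 (blk 8, set 0) → L1-HIT  vc=[56, 40, 63]
10: 0x283 (blk 40, set 0) → VC-HIT  vc=[56, 8, 63]
11: 0x3f1 (blk 63, set 7) → VC-HIT  vc=[56, 8, 23]
12: 0x175 (blk 23, set 7) → VC-HIT  vc=[56, 8, 63]
13: 0x3f7 (blk 63, set 7) → VC-HIT  vc=[56, 8, 23]
14: 0x383 (blk 56, set 0) → VC-HIT  vc=[40, 8, 23]
15: 0x153 (blk 21, set 5) → MISS  vc=[40, 8, 23]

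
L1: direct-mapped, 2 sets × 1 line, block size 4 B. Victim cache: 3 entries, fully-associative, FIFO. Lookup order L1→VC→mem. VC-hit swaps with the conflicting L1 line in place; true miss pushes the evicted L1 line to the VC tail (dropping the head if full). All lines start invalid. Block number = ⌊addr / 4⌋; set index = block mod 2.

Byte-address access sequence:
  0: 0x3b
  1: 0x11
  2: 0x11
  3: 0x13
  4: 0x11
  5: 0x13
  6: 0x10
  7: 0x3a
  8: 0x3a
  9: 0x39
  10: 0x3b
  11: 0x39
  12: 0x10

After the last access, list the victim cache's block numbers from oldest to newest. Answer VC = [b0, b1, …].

VC = [14]

#0 0x3b→b14/s0 MISS; vc=[]
#1 0x11→b4/s0 MISS; vc=[14]
#2 0x11→b4/s0 L1-HIT; vc=[14]
#3 0x13→b4/s0 L1-HIT; vc=[14]
#4 0x11→b4/s0 L1-HIT; vc=[14]
#5 0x13→b4/s0 L1-HIT; vc=[14]
#6 0x10→b4/s0 L1-HIT; vc=[14]
#7 0x3a→b14/s0 VC-HIT; vc=[4]
#8 0x3a→b14/s0 L1-HIT; vc=[4]
#9 0x39→b14/s0 L1-HIT; vc=[4]
#10 0x3b→b14/s0 L1-HIT; vc=[4]
#11 0x39→b14/s0 L1-HIT; vc=[4]
#12 0x10→b4/s0 VC-HIT; vc=[14]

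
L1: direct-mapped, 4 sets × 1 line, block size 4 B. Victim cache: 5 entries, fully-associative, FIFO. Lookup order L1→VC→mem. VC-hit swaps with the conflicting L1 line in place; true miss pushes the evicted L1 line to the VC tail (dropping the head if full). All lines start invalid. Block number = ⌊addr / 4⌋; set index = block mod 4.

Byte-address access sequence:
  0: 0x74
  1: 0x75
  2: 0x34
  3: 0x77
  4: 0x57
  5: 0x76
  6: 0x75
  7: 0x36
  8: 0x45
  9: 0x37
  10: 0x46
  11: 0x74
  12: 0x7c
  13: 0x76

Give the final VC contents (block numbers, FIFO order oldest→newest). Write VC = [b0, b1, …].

VC = [17, 21, 13]

#0 0x74→b29/s1 MISS; vc=[]
#1 0x75→b29/s1 L1-HIT; vc=[]
#2 0x34→b13/s1 MISS; vc=[29]
#3 0x77→b29/s1 VC-HIT; vc=[13]
#4 0x57→b21/s1 MISS; vc=[13,29]
#5 0x76→b29/s1 VC-HIT; vc=[13,21]
#6 0x75→b29/s1 L1-HIT; vc=[13,21]
#7 0x36→b13/s1 VC-HIT; vc=[29,21]
#8 0x45→b17/s1 MISS; vc=[29,21,13]
#9 0x37→b13/s1 VC-HIT; vc=[29,21,17]
#10 0x46→b17/s1 VC-HIT; vc=[29,21,13]
#11 0x74→b29/s1 VC-HIT; vc=[17,21,13]
#12 0x7c→b31/s3 MISS; vc=[17,21,13]
#13 0x76→b29/s1 L1-HIT; vc=[17,21,13]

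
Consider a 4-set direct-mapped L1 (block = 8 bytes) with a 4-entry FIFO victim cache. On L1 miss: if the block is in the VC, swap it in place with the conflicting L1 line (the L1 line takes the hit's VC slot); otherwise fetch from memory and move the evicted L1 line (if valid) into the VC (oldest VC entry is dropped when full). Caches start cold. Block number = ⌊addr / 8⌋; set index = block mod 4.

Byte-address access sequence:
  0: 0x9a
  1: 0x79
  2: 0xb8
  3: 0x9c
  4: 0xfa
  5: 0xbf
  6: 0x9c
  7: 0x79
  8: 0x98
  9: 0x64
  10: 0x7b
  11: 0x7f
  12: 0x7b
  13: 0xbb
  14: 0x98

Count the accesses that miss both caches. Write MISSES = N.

0: 0x9a (blk 19, set 3) → MISS  vc=[]
1: 0x79 (blk 15, set 3) → MISS  vc=[19]
2: 0xb8 (blk 23, set 3) → MISS  vc=[19, 15]
3: 0x9c (blk 19, set 3) → VC-HIT  vc=[23, 15]
4: 0xfa (blk 31, set 3) → MISS  vc=[23, 15, 19]
5: 0xbf (blk 23, set 3) → VC-HIT  vc=[31, 15, 19]
6: 0x9c (blk 19, set 3) → VC-HIT  vc=[31, 15, 23]
7: 0x79 (blk 15, set 3) → VC-HIT  vc=[31, 19, 23]
8: 0x98 (blk 19, set 3) → VC-HIT  vc=[31, 15, 23]
9: 0x64 (blk 12, set 0) → MISS  vc=[31, 15, 23]
10: 0x7b (blk 15, set 3) → VC-HIT  vc=[31, 19, 23]
11: 0x7f (blk 15, set 3) → L1-HIT  vc=[31, 19, 23]
12: 0x7b (blk 15, set 3) → L1-HIT  vc=[31, 19, 23]
13: 0xbb (blk 23, set 3) → VC-HIT  vc=[31, 19, 15]
14: 0x98 (blk 19, set 3) → VC-HIT  vc=[31, 23, 15]

MISSES = 5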